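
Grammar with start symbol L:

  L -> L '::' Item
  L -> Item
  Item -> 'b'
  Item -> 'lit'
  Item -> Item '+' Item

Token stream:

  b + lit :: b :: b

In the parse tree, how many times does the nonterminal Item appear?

[L [L [L [Item [Item b] + [Item lit]]] :: [Item b]] :: [Item b]]

5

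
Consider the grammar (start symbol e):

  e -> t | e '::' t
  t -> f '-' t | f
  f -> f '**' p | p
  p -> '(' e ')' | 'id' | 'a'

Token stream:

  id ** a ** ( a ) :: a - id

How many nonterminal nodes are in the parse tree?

19

[e [e [t [f [f [f [p id]] ** [p a]] ** [p ( [e [t [f [p a]]]] )]]]] :: [t [f [p a]] - [t [f [p id]]]]]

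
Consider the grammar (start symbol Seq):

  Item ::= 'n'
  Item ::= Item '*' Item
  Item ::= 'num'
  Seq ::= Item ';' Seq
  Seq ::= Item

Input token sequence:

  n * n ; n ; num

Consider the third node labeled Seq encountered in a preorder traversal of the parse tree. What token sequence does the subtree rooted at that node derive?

num

[Seq [Item [Item n] * [Item n]] ; [Seq [Item n] ; [Seq [Item num]]]]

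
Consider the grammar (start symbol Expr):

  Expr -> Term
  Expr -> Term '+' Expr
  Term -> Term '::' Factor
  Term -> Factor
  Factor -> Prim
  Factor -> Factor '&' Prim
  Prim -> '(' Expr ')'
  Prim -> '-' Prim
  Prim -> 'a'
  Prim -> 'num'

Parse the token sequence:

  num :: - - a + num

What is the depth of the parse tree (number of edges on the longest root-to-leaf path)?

6

[Expr [Term [Term [Factor [Prim num]]] :: [Factor [Prim - [Prim - [Prim a]]]]] + [Expr [Term [Factor [Prim num]]]]]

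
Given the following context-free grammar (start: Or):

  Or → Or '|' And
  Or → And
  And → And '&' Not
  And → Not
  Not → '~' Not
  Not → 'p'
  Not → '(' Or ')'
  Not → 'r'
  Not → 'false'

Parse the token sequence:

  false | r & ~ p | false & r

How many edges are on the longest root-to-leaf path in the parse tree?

[Or [Or [Or [And [Not false]]] | [And [And [Not r]] & [Not ~ [Not p]]]] | [And [And [Not false]] & [Not r]]]

5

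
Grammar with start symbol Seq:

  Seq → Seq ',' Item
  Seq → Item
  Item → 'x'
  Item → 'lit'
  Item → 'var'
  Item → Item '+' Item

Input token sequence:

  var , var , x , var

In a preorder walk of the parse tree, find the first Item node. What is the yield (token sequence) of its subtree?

[Seq [Seq [Seq [Seq [Item var]] , [Item var]] , [Item x]] , [Item var]]

var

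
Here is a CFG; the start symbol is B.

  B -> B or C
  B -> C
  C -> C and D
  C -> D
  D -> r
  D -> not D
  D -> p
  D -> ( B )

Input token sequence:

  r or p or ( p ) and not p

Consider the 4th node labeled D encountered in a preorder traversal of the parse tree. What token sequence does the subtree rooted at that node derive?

[B [B [B [C [D r]]] or [C [D p]]] or [C [C [D ( [B [C [D p]]] )]] and [D not [D p]]]]

p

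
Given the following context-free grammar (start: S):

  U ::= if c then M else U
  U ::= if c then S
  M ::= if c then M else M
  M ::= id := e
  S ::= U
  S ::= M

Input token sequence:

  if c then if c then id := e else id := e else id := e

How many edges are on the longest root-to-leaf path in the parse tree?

[S [M if c then [M if c then [M id := e] else [M id := e]] else [M id := e]]]

4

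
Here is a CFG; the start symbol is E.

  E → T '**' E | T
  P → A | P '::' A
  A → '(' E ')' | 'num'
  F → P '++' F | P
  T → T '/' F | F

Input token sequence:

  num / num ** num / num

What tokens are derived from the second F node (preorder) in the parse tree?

[E [T [T [F [P [A num]]]] / [F [P [A num]]]] ** [E [T [T [F [P [A num]]]] / [F [P [A num]]]]]]

num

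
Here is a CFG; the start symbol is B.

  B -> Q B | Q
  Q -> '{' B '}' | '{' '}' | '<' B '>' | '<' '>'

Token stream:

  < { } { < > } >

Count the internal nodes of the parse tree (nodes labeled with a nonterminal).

[B [Q < [B [Q { }] [B [Q { [B [Q < >]] }]]] >]]

8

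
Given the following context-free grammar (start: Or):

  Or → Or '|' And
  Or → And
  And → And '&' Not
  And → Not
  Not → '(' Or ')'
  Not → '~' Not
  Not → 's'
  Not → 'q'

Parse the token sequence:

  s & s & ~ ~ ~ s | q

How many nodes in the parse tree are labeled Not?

7

[Or [Or [And [And [And [Not s]] & [Not s]] & [Not ~ [Not ~ [Not ~ [Not s]]]]]] | [And [Not q]]]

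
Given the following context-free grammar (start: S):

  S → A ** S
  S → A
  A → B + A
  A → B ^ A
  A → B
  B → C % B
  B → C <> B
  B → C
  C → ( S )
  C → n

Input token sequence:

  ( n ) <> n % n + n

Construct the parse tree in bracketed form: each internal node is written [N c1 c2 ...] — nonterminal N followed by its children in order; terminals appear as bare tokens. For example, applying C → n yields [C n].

S
A
B + A
C <> B + A
( S ) <> B + A
( A ) <> B + A
( B ) <> B + A
( C ) <> B + A
( n ) <> B + A
( n ) <> C % B + A
( n ) <> n % B + A
( n ) <> n % C + A
( n ) <> n % n + A
( n ) <> n % n + B
( n ) <> n % n + C
( n ) <> n % n + n

[S [A [B [C ( [S [A [B [C n]]]] )] <> [B [C n] % [B [C n]]]] + [A [B [C n]]]]]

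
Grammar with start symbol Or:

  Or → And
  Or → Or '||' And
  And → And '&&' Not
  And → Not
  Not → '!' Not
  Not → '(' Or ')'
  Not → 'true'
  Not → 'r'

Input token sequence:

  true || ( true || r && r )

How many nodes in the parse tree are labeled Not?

[Or [Or [And [Not true]]] || [And [Not ( [Or [Or [And [Not true]]] || [And [And [Not r]] && [Not r]]] )]]]

5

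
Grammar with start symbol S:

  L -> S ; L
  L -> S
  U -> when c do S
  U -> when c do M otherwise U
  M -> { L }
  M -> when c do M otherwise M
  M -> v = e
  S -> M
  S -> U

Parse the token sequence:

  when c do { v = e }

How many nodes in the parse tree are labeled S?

[S [U when c do [S [M { [L [S [M v = e]]] }]]]]

3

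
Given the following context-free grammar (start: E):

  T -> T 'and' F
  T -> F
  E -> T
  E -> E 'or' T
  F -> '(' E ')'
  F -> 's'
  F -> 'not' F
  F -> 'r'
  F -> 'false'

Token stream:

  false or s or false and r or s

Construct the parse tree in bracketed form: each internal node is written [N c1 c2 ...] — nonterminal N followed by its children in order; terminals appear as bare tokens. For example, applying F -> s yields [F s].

E
E or T
E or T or T
E or T or T or T
T or T or T or T
F or T or T or T
false or T or T or T
false or F or T or T
false or s or T or T
false or s or T and F or T
false or s or F and F or T
false or s or false and F or T
false or s or false and r or T
false or s or false and r or F
false or s or false and r or s

[E [E [E [E [T [F false]]] or [T [F s]]] or [T [T [F false]] and [F r]]] or [T [F s]]]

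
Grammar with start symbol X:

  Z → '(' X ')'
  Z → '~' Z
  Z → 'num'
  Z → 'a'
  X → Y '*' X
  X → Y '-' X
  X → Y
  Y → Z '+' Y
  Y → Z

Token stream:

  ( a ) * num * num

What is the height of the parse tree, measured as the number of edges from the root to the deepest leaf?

[X [Y [Z ( [X [Y [Z a]]] )]] * [X [Y [Z num]] * [X [Y [Z num]]]]]

6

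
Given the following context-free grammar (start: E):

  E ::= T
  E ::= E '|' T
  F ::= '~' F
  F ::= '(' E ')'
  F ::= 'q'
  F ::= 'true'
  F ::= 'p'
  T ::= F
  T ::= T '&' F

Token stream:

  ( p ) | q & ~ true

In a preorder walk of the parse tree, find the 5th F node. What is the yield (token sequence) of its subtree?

true

[E [E [T [F ( [E [T [F p]]] )]]] | [T [T [F q]] & [F ~ [F true]]]]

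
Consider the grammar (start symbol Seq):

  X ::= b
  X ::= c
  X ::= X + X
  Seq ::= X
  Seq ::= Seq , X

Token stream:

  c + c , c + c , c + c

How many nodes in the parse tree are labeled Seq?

3

[Seq [Seq [Seq [X [X c] + [X c]]] , [X [X c] + [X c]]] , [X [X c] + [X c]]]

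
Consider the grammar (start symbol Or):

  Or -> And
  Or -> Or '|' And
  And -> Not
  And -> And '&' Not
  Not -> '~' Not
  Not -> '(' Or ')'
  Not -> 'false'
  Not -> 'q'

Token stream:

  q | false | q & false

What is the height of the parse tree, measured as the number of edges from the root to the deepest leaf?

5

[Or [Or [Or [And [Not q]]] | [And [Not false]]] | [And [And [Not q]] & [Not false]]]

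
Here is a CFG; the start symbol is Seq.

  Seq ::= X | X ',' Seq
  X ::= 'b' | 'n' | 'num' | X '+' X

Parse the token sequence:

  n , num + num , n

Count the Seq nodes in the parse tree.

3

[Seq [X n] , [Seq [X [X num] + [X num]] , [Seq [X n]]]]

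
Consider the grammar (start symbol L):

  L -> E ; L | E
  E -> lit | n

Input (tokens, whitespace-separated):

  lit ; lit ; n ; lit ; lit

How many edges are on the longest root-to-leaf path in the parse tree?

6

[L [E lit] ; [L [E lit] ; [L [E n] ; [L [E lit] ; [L [E lit]]]]]]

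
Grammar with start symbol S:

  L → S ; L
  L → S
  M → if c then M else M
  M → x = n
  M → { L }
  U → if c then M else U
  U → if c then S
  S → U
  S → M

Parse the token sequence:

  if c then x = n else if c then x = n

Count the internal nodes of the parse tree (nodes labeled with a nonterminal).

6

[S [U if c then [M x = n] else [U if c then [S [M x = n]]]]]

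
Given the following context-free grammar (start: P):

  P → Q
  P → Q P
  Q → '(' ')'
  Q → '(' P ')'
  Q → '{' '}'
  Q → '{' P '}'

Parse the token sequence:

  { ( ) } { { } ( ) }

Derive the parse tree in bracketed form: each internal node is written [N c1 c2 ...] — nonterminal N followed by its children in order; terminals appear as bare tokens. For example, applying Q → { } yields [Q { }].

[P [Q { [P [Q ( )]] }] [P [Q { [P [Q { }] [P [Q ( )]]] }]]]

P
Q P
{ P } P
{ Q } P
{ ( ) } P
{ ( ) } Q
{ ( ) } { P }
{ ( ) } { Q P }
{ ( ) } { { } P }
{ ( ) } { { } Q }
{ ( ) } { { } ( ) }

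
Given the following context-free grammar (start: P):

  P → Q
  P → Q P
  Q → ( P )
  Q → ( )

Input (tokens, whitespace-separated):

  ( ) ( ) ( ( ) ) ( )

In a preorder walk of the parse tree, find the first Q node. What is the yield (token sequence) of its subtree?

( )

[P [Q ( )] [P [Q ( )] [P [Q ( [P [Q ( )]] )] [P [Q ( )]]]]]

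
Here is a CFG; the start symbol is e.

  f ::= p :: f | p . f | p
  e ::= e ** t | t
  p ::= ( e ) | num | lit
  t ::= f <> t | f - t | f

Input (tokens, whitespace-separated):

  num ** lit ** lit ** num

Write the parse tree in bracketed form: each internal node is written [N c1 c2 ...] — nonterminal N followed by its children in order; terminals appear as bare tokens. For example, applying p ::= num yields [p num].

e
e ** t
e ** t ** t
e ** t ** t ** t
t ** t ** t ** t
f ** t ** t ** t
p ** t ** t ** t
num ** t ** t ** t
num ** f ** t ** t
num ** p ** t ** t
num ** lit ** t ** t
num ** lit ** f ** t
num ** lit ** p ** t
num ** lit ** lit ** t
num ** lit ** lit ** f
num ** lit ** lit ** p
num ** lit ** lit ** num

[e [e [e [e [t [f [p num]]]] ** [t [f [p lit]]]] ** [t [f [p lit]]]] ** [t [f [p num]]]]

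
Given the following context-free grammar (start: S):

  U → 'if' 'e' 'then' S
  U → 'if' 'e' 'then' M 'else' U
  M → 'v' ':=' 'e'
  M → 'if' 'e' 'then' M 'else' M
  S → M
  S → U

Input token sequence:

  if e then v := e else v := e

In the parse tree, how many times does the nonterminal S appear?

[S [M if e then [M v := e] else [M v := e]]]

1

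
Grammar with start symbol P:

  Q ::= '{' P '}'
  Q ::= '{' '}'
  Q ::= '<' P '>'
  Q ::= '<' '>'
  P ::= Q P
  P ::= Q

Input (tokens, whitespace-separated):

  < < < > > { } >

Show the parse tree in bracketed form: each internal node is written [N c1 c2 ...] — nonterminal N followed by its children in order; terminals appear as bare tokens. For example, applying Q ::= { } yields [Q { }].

[P [Q < [P [Q < [P [Q < >]] >] [P [Q { }]]] >]]

P
Q
< P >
< Q P >
< < P > P >
< < Q > P >
< < < > > P >
< < < > > Q >
< < < > > { } >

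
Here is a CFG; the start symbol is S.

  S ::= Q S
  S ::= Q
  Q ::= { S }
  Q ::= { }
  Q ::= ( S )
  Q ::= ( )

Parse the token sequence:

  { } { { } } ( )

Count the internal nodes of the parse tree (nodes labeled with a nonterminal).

8

[S [Q { }] [S [Q { [S [Q { }]] }] [S [Q ( )]]]]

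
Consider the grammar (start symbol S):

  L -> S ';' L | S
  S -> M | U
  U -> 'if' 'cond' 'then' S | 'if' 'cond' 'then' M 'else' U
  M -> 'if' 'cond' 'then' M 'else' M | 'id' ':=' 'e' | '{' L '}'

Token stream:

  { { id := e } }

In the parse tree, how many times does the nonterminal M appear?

[S [M { [L [S [M { [L [S [M id := e]]] }]]] }]]

3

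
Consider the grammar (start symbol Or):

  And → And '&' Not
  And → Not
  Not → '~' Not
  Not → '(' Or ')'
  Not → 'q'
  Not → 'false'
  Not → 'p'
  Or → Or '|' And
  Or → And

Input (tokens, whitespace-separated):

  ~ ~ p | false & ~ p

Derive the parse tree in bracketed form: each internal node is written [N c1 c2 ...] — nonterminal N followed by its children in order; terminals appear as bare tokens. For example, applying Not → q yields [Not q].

Or
Or | And
And | And
Not | And
~ Not | And
~ ~ Not | And
~ ~ p | And
~ ~ p | And & Not
~ ~ p | Not & Not
~ ~ p | false & Not
~ ~ p | false & ~ Not
~ ~ p | false & ~ p

[Or [Or [And [Not ~ [Not ~ [Not p]]]]] | [And [And [Not false]] & [Not ~ [Not p]]]]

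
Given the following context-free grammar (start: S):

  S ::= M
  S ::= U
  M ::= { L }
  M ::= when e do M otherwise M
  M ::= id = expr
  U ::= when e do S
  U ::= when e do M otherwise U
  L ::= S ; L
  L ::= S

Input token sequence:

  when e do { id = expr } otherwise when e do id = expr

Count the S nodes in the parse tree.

[S [U when e do [M { [L [S [M id = expr]]] }] otherwise [U when e do [S [M id = expr]]]]]

3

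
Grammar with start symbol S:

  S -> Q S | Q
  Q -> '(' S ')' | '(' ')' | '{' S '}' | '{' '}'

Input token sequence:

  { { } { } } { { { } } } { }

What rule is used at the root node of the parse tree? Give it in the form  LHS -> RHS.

[S [Q { [S [Q { }] [S [Q { }]]] }] [S [Q { [S [Q { [S [Q { }]] }]] }] [S [Q { }]]]]

S -> Q S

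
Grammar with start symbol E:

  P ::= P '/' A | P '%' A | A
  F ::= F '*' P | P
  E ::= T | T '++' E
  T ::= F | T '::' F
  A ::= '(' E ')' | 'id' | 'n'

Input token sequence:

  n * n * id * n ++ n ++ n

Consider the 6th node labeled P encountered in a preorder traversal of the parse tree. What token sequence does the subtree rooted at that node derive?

[E [T [F [F [F [F [P [A n]]] * [P [A n]]] * [P [A id]]] * [P [A n]]]] ++ [E [T [F [P [A n]]]] ++ [E [T [F [P [A n]]]]]]]

n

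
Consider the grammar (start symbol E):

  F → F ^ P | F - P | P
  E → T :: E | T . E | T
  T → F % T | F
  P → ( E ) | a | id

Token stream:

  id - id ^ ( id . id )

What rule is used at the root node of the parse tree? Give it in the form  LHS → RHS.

E → T

[E [T [F [F [F [P id]] - [P id]] ^ [P ( [E [T [F [P id]]] . [E [T [F [P id]]]]] )]]]]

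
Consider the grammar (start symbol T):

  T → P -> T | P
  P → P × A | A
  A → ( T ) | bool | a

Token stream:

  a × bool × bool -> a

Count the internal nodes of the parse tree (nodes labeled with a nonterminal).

10

[T [P [P [P [A a]] × [A bool]] × [A bool]] -> [T [P [A a]]]]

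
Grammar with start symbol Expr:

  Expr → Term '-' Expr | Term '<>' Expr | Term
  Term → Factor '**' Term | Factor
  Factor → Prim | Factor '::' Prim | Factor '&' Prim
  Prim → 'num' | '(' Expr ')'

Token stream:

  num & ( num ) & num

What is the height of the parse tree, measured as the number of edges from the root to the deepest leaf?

[Expr [Term [Factor [Factor [Factor [Prim num]] & [Prim ( [Expr [Term [Factor [Prim num]]]] )]] & [Prim num]]]]

9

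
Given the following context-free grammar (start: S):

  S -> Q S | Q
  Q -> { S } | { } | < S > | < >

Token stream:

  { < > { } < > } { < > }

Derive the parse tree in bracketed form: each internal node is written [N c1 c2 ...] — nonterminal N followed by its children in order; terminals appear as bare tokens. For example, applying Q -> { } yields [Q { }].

[S [Q { [S [Q < >] [S [Q { }] [S [Q < >]]]] }] [S [Q { [S [Q < >]] }]]]

S
Q S
{ S } S
{ Q S } S
{ < > S } S
{ < > Q S } S
{ < > { } S } S
{ < > { } Q } S
{ < > { } < > } S
{ < > { } < > } Q
{ < > { } < > } { S }
{ < > { } < > } { Q }
{ < > { } < > } { < > }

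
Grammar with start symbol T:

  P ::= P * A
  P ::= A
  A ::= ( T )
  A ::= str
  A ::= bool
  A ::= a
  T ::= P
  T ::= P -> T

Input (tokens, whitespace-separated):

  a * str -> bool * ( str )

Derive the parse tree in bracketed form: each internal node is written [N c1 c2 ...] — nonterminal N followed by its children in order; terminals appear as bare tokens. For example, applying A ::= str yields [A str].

T
P -> T
P * A -> T
A * A -> T
a * A -> T
a * str -> T
a * str -> P
a * str -> P * A
a * str -> A * A
a * str -> bool * A
a * str -> bool * ( T )
a * str -> bool * ( P )
a * str -> bool * ( A )
a * str -> bool * ( str )

[T [P [P [A a]] * [A str]] -> [T [P [P [A bool]] * [A ( [T [P [A str]]] )]]]]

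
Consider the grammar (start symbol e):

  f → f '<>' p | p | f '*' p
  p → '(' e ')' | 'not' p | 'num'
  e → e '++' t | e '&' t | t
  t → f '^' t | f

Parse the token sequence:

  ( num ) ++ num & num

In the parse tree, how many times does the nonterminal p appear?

[e [e [e [t [f [p ( [e [t [f [p num]]]] )]]]] ++ [t [f [p num]]]] & [t [f [p num]]]]

4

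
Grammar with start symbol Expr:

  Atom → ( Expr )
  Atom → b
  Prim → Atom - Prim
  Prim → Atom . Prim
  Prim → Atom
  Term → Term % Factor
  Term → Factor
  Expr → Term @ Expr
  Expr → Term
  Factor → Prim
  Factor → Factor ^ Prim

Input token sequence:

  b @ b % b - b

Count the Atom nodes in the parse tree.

[Expr [Term [Factor [Prim [Atom b]]]] @ [Expr [Term [Term [Factor [Prim [Atom b]]]] % [Factor [Prim [Atom b] - [Prim [Atom b]]]]]]]

4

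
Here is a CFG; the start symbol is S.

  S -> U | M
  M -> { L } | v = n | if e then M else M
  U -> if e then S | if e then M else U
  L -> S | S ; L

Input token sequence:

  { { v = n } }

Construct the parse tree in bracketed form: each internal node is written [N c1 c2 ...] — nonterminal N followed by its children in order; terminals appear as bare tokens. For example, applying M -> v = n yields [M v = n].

S
M
{ L }
{ S }
{ M }
{ { L } }
{ { S } }
{ { M } }
{ { v = n } }

[S [M { [L [S [M { [L [S [M v = n]]] }]]] }]]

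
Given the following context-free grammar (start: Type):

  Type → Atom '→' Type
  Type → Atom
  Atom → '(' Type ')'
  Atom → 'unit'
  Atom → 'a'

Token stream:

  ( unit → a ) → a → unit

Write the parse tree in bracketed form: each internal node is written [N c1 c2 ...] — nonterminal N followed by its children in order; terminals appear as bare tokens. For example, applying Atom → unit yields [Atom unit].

[Type [Atom ( [Type [Atom unit] → [Type [Atom a]]] )] → [Type [Atom a] → [Type [Atom unit]]]]

Type
Atom → Type
( Type ) → Type
( Atom → Type ) → Type
( unit → Type ) → Type
( unit → Atom ) → Type
( unit → a ) → Type
( unit → a ) → Atom → Type
( unit → a ) → a → Type
( unit → a ) → a → Atom
( unit → a ) → a → unit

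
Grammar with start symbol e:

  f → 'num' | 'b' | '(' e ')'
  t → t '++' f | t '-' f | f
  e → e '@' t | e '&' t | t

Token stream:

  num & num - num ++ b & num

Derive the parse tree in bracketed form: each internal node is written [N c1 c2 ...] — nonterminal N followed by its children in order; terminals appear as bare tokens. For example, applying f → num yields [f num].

e
e & t
e & t & t
t & t & t
f & t & t
num & t & t
num & t ++ f & t
num & t - f ++ f & t
num & f - f ++ f & t
num & num - f ++ f & t
num & num - num ++ f & t
num & num - num ++ b & t
num & num - num ++ b & f
num & num - num ++ b & num

[e [e [e [t [f num]]] & [t [t [t [f num]] - [f num]] ++ [f b]]] & [t [f num]]]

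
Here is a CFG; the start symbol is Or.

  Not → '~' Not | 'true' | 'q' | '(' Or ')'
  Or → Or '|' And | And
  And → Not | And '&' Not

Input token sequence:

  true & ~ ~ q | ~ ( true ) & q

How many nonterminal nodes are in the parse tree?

16

[Or [Or [And [And [Not true]] & [Not ~ [Not ~ [Not q]]]]] | [And [And [Not ~ [Not ( [Or [And [Not true]]] )]]] & [Not q]]]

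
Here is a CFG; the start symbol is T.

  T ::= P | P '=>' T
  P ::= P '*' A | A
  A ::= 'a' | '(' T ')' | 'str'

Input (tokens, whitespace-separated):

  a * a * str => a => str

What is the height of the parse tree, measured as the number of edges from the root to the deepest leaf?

5

[T [P [P [P [A a]] * [A a]] * [A str]] => [T [P [A a]] => [T [P [A str]]]]]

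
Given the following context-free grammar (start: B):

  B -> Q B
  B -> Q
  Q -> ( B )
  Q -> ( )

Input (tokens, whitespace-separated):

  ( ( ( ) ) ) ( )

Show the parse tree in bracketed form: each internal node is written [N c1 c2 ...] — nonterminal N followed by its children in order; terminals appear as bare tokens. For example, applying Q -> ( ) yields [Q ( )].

B
Q B
( B ) B
( Q ) B
( ( B ) ) B
( ( Q ) ) B
( ( ( ) ) ) B
( ( ( ) ) ) Q
( ( ( ) ) ) ( )

[B [Q ( [B [Q ( [B [Q ( )]] )]] )] [B [Q ( )]]]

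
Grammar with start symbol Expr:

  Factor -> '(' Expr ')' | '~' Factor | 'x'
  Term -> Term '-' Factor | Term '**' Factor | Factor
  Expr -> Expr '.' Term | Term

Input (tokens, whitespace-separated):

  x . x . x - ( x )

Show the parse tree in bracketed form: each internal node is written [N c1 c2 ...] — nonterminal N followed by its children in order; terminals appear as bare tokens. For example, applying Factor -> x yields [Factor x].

[Expr [Expr [Expr [Term [Factor x]]] . [Term [Factor x]]] . [Term [Term [Factor x]] - [Factor ( [Expr [Term [Factor x]]] )]]]

Expr
Expr . Term
Expr . Term . Term
Term . Term . Term
Factor . Term . Term
x . Term . Term
x . Factor . Term
x . x . Term
x . x . Term - Factor
x . x . Factor - Factor
x . x . x - Factor
x . x . x - ( Expr )
x . x . x - ( Term )
x . x . x - ( Factor )
x . x . x - ( x )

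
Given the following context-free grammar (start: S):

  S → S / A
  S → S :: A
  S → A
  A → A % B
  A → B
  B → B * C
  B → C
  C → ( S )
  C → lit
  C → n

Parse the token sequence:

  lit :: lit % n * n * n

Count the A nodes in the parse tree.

3

[S [S [A [B [C lit]]]] :: [A [A [B [C lit]]] % [B [B [B [C n]] * [C n]] * [C n]]]]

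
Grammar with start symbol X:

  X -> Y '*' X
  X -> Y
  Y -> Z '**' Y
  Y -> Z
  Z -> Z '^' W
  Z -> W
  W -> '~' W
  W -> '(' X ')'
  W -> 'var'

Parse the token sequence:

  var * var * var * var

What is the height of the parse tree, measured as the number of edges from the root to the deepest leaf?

7

[X [Y [Z [W var]]] * [X [Y [Z [W var]]] * [X [Y [Z [W var]]] * [X [Y [Z [W var]]]]]]]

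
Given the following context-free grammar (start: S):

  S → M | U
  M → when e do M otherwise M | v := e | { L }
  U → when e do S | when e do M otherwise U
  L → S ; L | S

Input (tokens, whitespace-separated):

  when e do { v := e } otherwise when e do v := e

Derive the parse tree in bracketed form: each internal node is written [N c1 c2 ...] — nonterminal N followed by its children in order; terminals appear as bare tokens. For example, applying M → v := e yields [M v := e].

S
U
when e do M otherwise U
when e do { L } otherwise U
when e do { S } otherwise U
when e do { M } otherwise U
when e do { v := e } otherwise U
when e do { v := e } otherwise when e do S
when e do { v := e } otherwise when e do M
when e do { v := e } otherwise when e do v := e

[S [U when e do [M { [L [S [M v := e]]] }] otherwise [U when e do [S [M v := e]]]]]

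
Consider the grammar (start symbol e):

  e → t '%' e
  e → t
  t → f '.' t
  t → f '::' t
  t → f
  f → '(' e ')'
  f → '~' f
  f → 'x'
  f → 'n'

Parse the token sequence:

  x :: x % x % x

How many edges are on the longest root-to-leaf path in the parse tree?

5

[e [t [f x] :: [t [f x]]] % [e [t [f x]] % [e [t [f x]]]]]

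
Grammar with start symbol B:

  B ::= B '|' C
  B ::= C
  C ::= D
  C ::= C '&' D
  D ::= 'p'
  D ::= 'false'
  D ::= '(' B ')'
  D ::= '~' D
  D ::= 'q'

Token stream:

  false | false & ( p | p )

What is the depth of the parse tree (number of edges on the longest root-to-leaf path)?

[B [B [C [D false]]] | [C [C [D false]] & [D ( [B [B [C [D p]]] | [C [D p]]] )]]]

7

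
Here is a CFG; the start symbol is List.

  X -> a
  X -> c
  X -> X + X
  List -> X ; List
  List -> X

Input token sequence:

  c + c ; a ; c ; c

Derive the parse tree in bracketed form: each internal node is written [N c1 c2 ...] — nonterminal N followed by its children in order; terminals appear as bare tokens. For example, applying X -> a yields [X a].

[List [X [X c] + [X c]] ; [List [X a] ; [List [X c] ; [List [X c]]]]]

List
X ; List
X + X ; List
c + X ; List
c + c ; List
c + c ; X ; List
c + c ; a ; List
c + c ; a ; X ; List
c + c ; a ; c ; List
c + c ; a ; c ; X
c + c ; a ; c ; c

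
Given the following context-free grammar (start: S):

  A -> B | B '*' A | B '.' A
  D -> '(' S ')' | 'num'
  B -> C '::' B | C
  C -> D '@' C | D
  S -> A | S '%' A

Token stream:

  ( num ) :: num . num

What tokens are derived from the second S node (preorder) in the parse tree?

num

[S [A [B [C [D ( [S [A [B [C [D num]]]]] )]] :: [B [C [D num]]]] . [A [B [C [D num]]]]]]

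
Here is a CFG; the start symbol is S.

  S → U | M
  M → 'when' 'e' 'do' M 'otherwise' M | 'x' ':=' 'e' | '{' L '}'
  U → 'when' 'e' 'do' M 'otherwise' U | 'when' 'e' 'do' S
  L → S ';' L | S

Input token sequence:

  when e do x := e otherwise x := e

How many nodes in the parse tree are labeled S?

[S [M when e do [M x := e] otherwise [M x := e]]]

1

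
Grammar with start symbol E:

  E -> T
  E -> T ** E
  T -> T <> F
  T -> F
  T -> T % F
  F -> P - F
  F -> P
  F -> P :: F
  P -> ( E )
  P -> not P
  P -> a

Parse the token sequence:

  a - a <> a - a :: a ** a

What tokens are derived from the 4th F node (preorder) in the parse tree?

[E [T [T [F [P a] - [F [P a]]]] <> [F [P a] - [F [P a] :: [F [P a]]]]] ** [E [T [F [P a]]]]]

a :: a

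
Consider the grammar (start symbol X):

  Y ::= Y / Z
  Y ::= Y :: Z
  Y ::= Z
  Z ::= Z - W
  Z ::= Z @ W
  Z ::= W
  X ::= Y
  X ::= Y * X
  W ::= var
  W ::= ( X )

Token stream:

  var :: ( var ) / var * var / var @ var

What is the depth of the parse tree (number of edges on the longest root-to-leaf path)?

9

[X [Y [Y [Y [Z [W var]]] :: [Z [W ( [X [Y [Z [W var]]]] )]]] / [Z [W var]]] * [X [Y [Y [Z [W var]]] / [Z [Z [W var]] @ [W var]]]]]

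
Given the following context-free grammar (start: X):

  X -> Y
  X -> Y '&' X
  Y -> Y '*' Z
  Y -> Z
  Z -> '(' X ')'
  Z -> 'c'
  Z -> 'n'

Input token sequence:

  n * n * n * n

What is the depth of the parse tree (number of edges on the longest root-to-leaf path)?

[X [Y [Y [Y [Y [Z n]] * [Z n]] * [Z n]] * [Z n]]]

6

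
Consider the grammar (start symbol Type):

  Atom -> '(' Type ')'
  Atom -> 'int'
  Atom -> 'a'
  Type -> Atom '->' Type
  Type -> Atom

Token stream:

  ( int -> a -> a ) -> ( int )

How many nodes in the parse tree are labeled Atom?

[Type [Atom ( [Type [Atom int] -> [Type [Atom a] -> [Type [Atom a]]]] )] -> [Type [Atom ( [Type [Atom int]] )]]]

6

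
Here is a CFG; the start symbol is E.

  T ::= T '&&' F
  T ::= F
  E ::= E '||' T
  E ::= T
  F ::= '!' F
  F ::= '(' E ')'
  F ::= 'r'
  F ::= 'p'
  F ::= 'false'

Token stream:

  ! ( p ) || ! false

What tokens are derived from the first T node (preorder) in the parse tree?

[E [E [T [F ! [F ( [E [T [F p]]] )]]]] || [T [F ! [F false]]]]

! ( p )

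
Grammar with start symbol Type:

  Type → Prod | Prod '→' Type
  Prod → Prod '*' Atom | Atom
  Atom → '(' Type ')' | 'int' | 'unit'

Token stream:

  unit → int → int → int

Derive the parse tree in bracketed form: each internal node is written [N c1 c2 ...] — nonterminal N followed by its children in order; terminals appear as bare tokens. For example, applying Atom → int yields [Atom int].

Type
Prod → Type
Atom → Type
unit → Type
unit → Prod → Type
unit → Atom → Type
unit → int → Type
unit → int → Prod → Type
unit → int → Atom → Type
unit → int → int → Type
unit → int → int → Prod
unit → int → int → Atom
unit → int → int → int

[Type [Prod [Atom unit]] → [Type [Prod [Atom int]] → [Type [Prod [Atom int]] → [Type [Prod [Atom int]]]]]]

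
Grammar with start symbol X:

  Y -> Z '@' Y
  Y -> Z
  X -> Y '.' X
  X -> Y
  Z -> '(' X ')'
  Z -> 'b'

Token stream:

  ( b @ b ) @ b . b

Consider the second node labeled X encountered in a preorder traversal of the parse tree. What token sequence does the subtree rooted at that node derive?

[X [Y [Z ( [X [Y [Z b] @ [Y [Z b]]]] )] @ [Y [Z b]]] . [X [Y [Z b]]]]

b @ b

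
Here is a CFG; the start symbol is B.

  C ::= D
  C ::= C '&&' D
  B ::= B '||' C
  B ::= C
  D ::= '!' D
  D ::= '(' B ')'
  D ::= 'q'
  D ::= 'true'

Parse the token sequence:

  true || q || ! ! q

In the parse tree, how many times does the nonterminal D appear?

[B [B [B [C [D true]]] || [C [D q]]] || [C [D ! [D ! [D q]]]]]

5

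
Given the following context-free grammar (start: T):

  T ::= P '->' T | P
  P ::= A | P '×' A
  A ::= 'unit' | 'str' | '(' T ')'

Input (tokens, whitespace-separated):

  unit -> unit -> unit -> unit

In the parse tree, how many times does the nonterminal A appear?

4

[T [P [A unit]] -> [T [P [A unit]] -> [T [P [A unit]] -> [T [P [A unit]]]]]]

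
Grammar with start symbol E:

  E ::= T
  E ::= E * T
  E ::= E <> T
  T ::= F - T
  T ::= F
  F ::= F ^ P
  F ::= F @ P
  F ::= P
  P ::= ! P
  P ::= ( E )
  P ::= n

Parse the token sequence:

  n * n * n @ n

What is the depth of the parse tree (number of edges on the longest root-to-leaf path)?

[E [E [E [T [F [P n]]]] * [T [F [P n]]]] * [T [F [F [P n]] @ [P n]]]]

6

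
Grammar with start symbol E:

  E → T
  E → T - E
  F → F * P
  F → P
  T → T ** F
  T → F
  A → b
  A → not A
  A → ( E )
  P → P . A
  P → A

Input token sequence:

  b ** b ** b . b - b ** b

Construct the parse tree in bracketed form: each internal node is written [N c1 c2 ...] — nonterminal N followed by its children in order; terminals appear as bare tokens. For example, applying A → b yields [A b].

[E [T [T [T [F [P [A b]]]] ** [F [P [A b]]]] ** [F [P [P [A b]] . [A b]]]] - [E [T [T [F [P [A b]]]] ** [F [P [A b]]]]]]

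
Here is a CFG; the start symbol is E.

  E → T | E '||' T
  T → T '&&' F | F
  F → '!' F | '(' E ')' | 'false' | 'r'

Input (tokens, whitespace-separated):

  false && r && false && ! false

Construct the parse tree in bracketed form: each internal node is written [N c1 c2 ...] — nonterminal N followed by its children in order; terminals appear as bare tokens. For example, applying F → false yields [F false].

E
T
T && F
T && F && F
T && F && F && F
F && F && F && F
false && F && F && F
false && r && F && F
false && r && false && F
false && r && false && ! F
false && r && false && ! false

[E [T [T [T [T [F false]] && [F r]] && [F false]] && [F ! [F false]]]]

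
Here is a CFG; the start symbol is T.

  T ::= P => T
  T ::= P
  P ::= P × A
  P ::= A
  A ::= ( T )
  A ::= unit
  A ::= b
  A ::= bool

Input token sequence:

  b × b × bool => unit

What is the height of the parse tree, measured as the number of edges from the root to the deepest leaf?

5

[T [P [P [P [A b]] × [A b]] × [A bool]] => [T [P [A unit]]]]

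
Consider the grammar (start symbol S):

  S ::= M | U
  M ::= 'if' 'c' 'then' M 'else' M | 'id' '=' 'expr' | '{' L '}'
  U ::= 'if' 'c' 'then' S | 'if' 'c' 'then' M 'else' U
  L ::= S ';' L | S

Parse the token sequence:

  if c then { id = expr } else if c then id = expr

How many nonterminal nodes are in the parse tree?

9

[S [U if c then [M { [L [S [M id = expr]]] }] else [U if c then [S [M id = expr]]]]]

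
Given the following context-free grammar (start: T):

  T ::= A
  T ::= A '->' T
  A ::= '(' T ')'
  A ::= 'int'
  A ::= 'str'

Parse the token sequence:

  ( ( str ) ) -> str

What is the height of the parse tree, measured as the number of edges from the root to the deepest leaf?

[T [A ( [T [A ( [T [A str]] )]] )] -> [T [A str]]]

6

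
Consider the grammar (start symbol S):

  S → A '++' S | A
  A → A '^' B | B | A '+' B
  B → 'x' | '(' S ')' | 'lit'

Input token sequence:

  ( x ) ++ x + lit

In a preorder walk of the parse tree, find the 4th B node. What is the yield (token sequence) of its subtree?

[S [A [B ( [S [A [B x]]] )]] ++ [S [A [A [B x]] + [B lit]]]]

lit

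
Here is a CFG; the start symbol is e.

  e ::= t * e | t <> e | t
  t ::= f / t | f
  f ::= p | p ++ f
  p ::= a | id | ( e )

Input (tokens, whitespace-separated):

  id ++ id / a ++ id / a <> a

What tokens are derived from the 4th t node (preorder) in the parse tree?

[e [t [f [p id] ++ [f [p id]]] / [t [f [p a] ++ [f [p id]]] / [t [f [p a]]]]] <> [e [t [f [p a]]]]]

a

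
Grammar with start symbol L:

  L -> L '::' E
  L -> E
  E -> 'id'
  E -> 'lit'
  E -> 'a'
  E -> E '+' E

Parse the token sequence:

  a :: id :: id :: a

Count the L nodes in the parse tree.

[L [L [L [L [E a]] :: [E id]] :: [E id]] :: [E a]]

4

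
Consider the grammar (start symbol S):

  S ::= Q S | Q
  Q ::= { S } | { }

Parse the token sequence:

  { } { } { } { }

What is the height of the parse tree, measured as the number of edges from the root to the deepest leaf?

[S [Q { }] [S [Q { }] [S [Q { }] [S [Q { }]]]]]

5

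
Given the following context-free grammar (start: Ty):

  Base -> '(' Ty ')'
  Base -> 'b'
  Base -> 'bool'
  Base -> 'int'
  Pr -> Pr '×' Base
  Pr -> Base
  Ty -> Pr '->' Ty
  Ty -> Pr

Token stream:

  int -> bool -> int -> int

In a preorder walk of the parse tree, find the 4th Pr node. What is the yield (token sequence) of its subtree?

[Ty [Pr [Base int]] -> [Ty [Pr [Base bool]] -> [Ty [Pr [Base int]] -> [Ty [Pr [Base int]]]]]]

int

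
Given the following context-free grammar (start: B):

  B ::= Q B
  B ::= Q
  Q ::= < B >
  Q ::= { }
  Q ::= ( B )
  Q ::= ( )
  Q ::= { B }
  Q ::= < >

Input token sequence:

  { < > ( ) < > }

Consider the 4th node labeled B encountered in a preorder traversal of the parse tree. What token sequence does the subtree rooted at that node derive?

[B [Q { [B [Q < >] [B [Q ( )] [B [Q < >]]]] }]]

< >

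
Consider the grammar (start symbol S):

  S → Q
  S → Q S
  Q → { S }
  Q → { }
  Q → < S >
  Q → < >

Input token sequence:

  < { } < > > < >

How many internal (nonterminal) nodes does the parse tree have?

[S [Q < [S [Q { }] [S [Q < >]]] >] [S [Q < >]]]

8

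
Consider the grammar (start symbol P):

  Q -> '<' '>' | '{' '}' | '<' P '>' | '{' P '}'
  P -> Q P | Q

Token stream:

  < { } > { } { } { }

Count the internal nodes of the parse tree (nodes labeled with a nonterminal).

[P [Q < [P [Q { }]] >] [P [Q { }] [P [Q { }] [P [Q { }]]]]]

10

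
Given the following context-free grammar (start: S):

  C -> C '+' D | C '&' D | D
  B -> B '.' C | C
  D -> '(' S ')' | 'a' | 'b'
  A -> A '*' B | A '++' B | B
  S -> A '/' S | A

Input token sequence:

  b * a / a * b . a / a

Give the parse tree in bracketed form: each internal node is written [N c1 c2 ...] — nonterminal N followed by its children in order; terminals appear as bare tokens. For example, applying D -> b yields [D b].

[S [A [A [B [C [D b]]]] * [B [C [D a]]]] / [S [A [A [B [C [D a]]]] * [B [B [C [D b]]] . [C [D a]]]] / [S [A [B [C [D a]]]]]]]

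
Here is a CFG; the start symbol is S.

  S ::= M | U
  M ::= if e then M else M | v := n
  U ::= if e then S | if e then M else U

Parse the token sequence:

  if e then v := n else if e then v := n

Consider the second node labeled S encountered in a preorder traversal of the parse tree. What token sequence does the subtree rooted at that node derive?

v := n

[S [U if e then [M v := n] else [U if e then [S [M v := n]]]]]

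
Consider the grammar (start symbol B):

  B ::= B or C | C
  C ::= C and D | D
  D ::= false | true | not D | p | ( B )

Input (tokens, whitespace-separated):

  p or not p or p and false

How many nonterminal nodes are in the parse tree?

12

[B [B [B [C [D p]]] or [C [D not [D p]]]] or [C [C [D p]] and [D false]]]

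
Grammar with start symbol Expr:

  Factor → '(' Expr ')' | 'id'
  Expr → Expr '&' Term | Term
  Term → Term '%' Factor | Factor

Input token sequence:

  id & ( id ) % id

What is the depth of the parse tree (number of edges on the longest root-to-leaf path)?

7

[Expr [Expr [Term [Factor id]]] & [Term [Term [Factor ( [Expr [Term [Factor id]]] )]] % [Factor id]]]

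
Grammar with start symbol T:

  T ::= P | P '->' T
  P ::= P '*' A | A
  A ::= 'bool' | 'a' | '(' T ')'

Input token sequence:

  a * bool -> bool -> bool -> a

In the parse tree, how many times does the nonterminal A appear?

[T [P [P [A a]] * [A bool]] -> [T [P [A bool]] -> [T [P [A bool]] -> [T [P [A a]]]]]]

5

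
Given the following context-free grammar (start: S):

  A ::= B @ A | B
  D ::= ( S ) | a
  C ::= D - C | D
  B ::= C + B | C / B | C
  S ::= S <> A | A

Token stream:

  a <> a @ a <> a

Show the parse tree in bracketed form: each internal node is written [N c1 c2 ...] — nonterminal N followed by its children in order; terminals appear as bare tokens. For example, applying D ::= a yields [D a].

[S [S [S [A [B [C [D a]]]]] <> [A [B [C [D a]]] @ [A [B [C [D a]]]]]] <> [A [B [C [D a]]]]]

S
S <> A
S <> A <> A
A <> A <> A
B <> A <> A
C <> A <> A
D <> A <> A
a <> A <> A
a <> B @ A <> A
a <> C @ A <> A
a <> D @ A <> A
a <> a @ A <> A
a <> a @ B <> A
a <> a @ C <> A
a <> a @ D <> A
a <> a @ a <> A
a <> a @ a <> B
a <> a @ a <> C
a <> a @ a <> D
a <> a @ a <> a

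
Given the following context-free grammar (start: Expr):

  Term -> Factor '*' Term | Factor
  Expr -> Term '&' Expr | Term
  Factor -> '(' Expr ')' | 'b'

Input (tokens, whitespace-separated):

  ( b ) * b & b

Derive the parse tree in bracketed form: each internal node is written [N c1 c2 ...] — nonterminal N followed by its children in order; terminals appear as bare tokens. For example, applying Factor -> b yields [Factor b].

Expr
Term & Expr
Factor * Term & Expr
( Expr ) * Term & Expr
( Term ) * Term & Expr
( Factor ) * Term & Expr
( b ) * Term & Expr
( b ) * Factor & Expr
( b ) * b & Expr
( b ) * b & Term
( b ) * b & Factor
( b ) * b & b

[Expr [Term [Factor ( [Expr [Term [Factor b]]] )] * [Term [Factor b]]] & [Expr [Term [Factor b]]]]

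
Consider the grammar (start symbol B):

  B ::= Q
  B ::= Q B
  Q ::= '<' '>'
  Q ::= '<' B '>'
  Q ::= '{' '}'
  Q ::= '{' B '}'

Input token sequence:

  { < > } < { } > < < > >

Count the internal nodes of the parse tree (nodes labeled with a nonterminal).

[B [Q { [B [Q < >]] }] [B [Q < [B [Q { }]] >] [B [Q < [B [Q < >]] >]]]]

12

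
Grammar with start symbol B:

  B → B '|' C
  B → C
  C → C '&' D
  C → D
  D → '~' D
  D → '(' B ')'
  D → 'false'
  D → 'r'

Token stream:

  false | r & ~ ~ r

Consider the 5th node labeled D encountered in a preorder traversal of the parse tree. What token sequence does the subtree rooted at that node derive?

[B [B [C [D false]]] | [C [C [D r]] & [D ~ [D ~ [D r]]]]]

r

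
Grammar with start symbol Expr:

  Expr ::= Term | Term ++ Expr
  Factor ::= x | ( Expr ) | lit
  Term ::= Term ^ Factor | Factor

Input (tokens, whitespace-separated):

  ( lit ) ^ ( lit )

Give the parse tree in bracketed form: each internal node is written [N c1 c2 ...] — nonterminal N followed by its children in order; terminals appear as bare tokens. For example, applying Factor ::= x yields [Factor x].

[Expr [Term [Term [Factor ( [Expr [Term [Factor lit]]] )]] ^ [Factor ( [Expr [Term [Factor lit]]] )]]]

Expr
Term
Term ^ Factor
Factor ^ Factor
( Expr ) ^ Factor
( Term ) ^ Factor
( Factor ) ^ Factor
( lit ) ^ Factor
( lit ) ^ ( Expr )
( lit ) ^ ( Term )
( lit ) ^ ( Factor )
( lit ) ^ ( lit )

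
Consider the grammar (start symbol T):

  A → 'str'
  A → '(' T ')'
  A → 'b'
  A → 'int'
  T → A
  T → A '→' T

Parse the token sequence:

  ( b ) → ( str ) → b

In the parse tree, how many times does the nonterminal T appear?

[T [A ( [T [A b]] )] → [T [A ( [T [A str]] )] → [T [A b]]]]

5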